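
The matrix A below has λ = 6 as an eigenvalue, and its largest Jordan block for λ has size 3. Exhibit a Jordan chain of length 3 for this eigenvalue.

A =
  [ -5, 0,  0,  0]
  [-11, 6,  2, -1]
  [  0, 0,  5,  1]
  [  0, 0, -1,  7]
A Jordan chain for λ = 6 of length 3:
v_1 = (0, -1, 0, 0)ᵀ
v_2 = (0, 2, -1, -1)ᵀ
v_3 = (0, 0, 1, 0)ᵀ

Let N = A − (6)·I. We want v_3 with N^3 v_3 = 0 but N^2 v_3 ≠ 0; then v_{j-1} := N · v_j for j = 3, …, 2.

Pick v_3 = (0, 0, 1, 0)ᵀ.
Then v_2 = N · v_3 = (0, 2, -1, -1)ᵀ.
Then v_1 = N · v_2 = (0, -1, 0, 0)ᵀ.

Sanity check: (A − (6)·I) v_1 = (0, 0, 0, 0)ᵀ = 0. ✓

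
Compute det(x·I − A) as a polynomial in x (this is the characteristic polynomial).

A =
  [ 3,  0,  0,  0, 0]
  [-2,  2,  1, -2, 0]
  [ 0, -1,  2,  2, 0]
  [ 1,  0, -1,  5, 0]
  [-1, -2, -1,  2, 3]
x^5 - 15*x^4 + 90*x^3 - 270*x^2 + 405*x - 243

Expanding det(x·I − A) (e.g. by cofactor expansion or by noting that A is similar to its Jordan form J, which has the same characteristic polynomial as A) gives
  χ_A(x) = x^5 - 15*x^4 + 90*x^3 - 270*x^2 + 405*x - 243
which factors as (x - 3)^5. The eigenvalues (with algebraic multiplicities) are λ = 3 with multiplicity 5.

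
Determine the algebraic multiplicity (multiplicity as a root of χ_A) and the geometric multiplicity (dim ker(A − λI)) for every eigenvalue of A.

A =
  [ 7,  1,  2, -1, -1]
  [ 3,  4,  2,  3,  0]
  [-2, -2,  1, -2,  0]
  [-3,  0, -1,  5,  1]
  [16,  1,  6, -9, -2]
λ = 3: alg = 5, geom = 2

Step 1 — factor the characteristic polynomial to read off the algebraic multiplicities:
  χ_A(x) = (x - 3)^5

Step 2 — compute geometric multiplicities via the rank-nullity identity g(λ) = n − rank(A − λI):
  rank(A − (3)·I) = 3, so dim ker(A − (3)·I) = n − 3 = 2

Summary:
  λ = 3: algebraic multiplicity = 5, geometric multiplicity = 2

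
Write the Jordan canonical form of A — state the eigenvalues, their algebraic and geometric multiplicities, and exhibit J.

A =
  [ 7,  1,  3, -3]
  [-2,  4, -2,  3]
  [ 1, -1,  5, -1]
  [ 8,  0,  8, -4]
J_1(0) ⊕ J_3(4)

The characteristic polynomial is
  det(x·I − A) = x^4 - 12*x^3 + 48*x^2 - 64*x = x*(x - 4)^3

Eigenvalues and multiplicities (the geometric multiplicity of λ is n − rank(A − λI), which equals the number of Jordan blocks for λ):
  λ = 0: algebraic multiplicity = 1, geometric multiplicity = 1
  λ = 4: algebraic multiplicity = 3, geometric multiplicity = 1

Determining the block sizes for each eigenvalue:
  λ = 0: one block (gm = 1), so the single block has size am = 1 → block sizes [1]
  λ = 4: one block (gm = 1), so the single block has size am = 3 → block sizes [3]

Assembling the blocks gives a Jordan form
J =
  [0, 0, 0, 0]
  [0, 4, 1, 0]
  [0, 0, 4, 1]
  [0, 0, 0, 4]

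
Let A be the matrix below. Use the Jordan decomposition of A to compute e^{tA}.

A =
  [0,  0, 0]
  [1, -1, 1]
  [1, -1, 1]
e^{tA} =
  [1, 0, 0]
  [t, 1 - t, t]
  [t, -t, t + 1]

Strategy: write A = P · J · P⁻¹ where J is a Jordan canonical form, so e^{tA} = P · e^{tJ} · P⁻¹, and e^{tJ} can be computed block-by-block.

A has Jordan form
J =
  [0, 1, 0]
  [0, 0, 0]
  [0, 0, 0]
(up to reordering of blocks).

Per-block formulas:
  For a 2×2 Jordan block J_2(0): exp(t · J_2(0)) = e^(0t)·(I + t·N), where N is the 2×2 nilpotent shift.
  For a 1×1 block at λ = 0: exp(t · [0]) = [e^(0t)].

After assembling e^{tJ} and conjugating by P, we get:

e^{tA} =
  [1, 0, 0]
  [t, 1 - t, t]
  [t, -t, t + 1]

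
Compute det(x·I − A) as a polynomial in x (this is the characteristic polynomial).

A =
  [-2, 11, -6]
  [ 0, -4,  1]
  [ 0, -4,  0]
x^3 + 6*x^2 + 12*x + 8

Expanding det(x·I − A) (e.g. by cofactor expansion or by noting that A is similar to its Jordan form J, which has the same characteristic polynomial as A) gives
  χ_A(x) = x^3 + 6*x^2 + 12*x + 8
which factors as (x + 2)^3. The eigenvalues (with algebraic multiplicities) are λ = -2 with multiplicity 3.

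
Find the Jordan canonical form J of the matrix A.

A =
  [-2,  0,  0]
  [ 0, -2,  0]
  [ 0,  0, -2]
J_1(-2) ⊕ J_1(-2) ⊕ J_1(-2)

The characteristic polynomial is
  det(x·I − A) = x^3 + 6*x^2 + 12*x + 8 = (x + 2)^3

Eigenvalues and multiplicities (the geometric multiplicity of λ is n − rank(A − λI), which equals the number of Jordan blocks for λ):
  λ = -2: algebraic multiplicity = 3, geometric multiplicity = 3

Determining the block sizes for each eigenvalue:
  λ = -2: gm = am = 3, so every block has size 1 → block sizes [1, 1, 1]

Assembling the blocks gives a Jordan form
J =
  [-2,  0,  0]
  [ 0, -2,  0]
  [ 0,  0, -2]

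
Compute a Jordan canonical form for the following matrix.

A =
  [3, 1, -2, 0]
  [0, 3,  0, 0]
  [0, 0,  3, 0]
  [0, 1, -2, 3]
J_2(3) ⊕ J_1(3) ⊕ J_1(3)

The characteristic polynomial is
  det(x·I − A) = x^4 - 12*x^3 + 54*x^2 - 108*x + 81 = (x - 3)^4

Eigenvalues and multiplicities (the geometric multiplicity of λ is n − rank(A − λI), which equals the number of Jordan blocks for λ):
  λ = 3: algebraic multiplicity = 4, geometric multiplicity = 3

Determining the block sizes for each eigenvalue:
  λ = 3: 3 blocks summing to 4 forces exactly one block of size 2 and the rest size 1 → block sizes [2, 1, 1]

Assembling the blocks gives a Jordan form
J =
  [3, 1, 0, 0]
  [0, 3, 0, 0]
  [0, 0, 3, 0]
  [0, 0, 0, 3]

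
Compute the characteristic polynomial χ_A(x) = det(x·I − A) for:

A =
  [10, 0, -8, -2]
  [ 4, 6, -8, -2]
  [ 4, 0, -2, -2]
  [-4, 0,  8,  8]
x^4 - 22*x^3 + 180*x^2 - 648*x + 864

Expanding det(x·I − A) (e.g. by cofactor expansion or by noting that A is similar to its Jordan form J, which has the same characteristic polynomial as A) gives
  χ_A(x) = x^4 - 22*x^3 + 180*x^2 - 648*x + 864
which factors as (x - 6)^3*(x - 4). The eigenvalues (with algebraic multiplicities) are λ = 4 with multiplicity 1, λ = 6 with multiplicity 3.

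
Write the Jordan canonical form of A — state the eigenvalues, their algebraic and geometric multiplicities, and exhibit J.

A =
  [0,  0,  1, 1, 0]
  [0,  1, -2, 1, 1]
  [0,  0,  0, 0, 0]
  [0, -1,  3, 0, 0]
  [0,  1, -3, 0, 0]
J_3(0) ⊕ J_1(0) ⊕ J_1(1)

The characteristic polynomial is
  det(x·I − A) = x^5 - x^4 = x^4*(x - 1)

Eigenvalues and multiplicities (the geometric multiplicity of λ is n − rank(A − λI), which equals the number of Jordan blocks for λ):
  λ = 0: algebraic multiplicity = 4, geometric multiplicity = 2
  λ = 1: algebraic multiplicity = 1, geometric multiplicity = 1

Determining the block sizes for each eigenvalue:
  λ = 0: with am = 4 and gm = 2, the partition is not yet determined (e.g. several partitions of 4 into 2 parts exist). Let N = A − (0)·I. Computing rank(N^1) = 3, rank(N^2) = 2, rank(N^3) = 1; the number of blocks of size ≥ j is rank(N^{j−1}) − rank(N^j), giving [2, 1, 1]. So we have 1 block(s) of size 3, 1 block(s) of size 1 → block sizes [3, 1]
  λ = 1: one block (gm = 1), so the single block has size am = 1 → block sizes [1]

Assembling the blocks gives a Jordan form
J =
  [0, 1, 0, 0, 0]
  [0, 0, 1, 0, 0]
  [0, 0, 0, 0, 0]
  [0, 0, 0, 0, 0]
  [0, 0, 0, 0, 1]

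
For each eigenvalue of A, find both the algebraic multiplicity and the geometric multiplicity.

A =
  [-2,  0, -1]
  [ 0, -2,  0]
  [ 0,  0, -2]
λ = -2: alg = 3, geom = 2

Step 1 — factor the characteristic polynomial to read off the algebraic multiplicities:
  χ_A(x) = (x + 2)^3

Step 2 — compute geometric multiplicities via the rank-nullity identity g(λ) = n − rank(A − λI):
  rank(A − (-2)·I) = 1, so dim ker(A − (-2)·I) = n − 1 = 2

Summary:
  λ = -2: algebraic multiplicity = 3, geometric multiplicity = 2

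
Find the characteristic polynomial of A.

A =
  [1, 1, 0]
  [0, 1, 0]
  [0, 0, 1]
x^3 - 3*x^2 + 3*x - 1

Expanding det(x·I − A) (e.g. by cofactor expansion or by noting that A is similar to its Jordan form J, which has the same characteristic polynomial as A) gives
  χ_A(x) = x^3 - 3*x^2 + 3*x - 1
which factors as (x - 1)^3. The eigenvalues (with algebraic multiplicities) are λ = 1 with multiplicity 3.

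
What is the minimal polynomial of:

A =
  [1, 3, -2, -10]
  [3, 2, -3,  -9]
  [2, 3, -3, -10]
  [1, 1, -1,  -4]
x^3 + 3*x^2 + 3*x + 1

The characteristic polynomial is χ_A(x) = (x + 1)^4, so the eigenvalues are known. The minimal polynomial is
  m_A(x) = Π_λ (x − λ)^{k_λ}
where k_λ is the size of the *largest* Jordan block for λ (equivalently, the smallest k with (A − λI)^k v = 0 for every generalised eigenvector v of λ).

  λ = -1: largest Jordan block has size 3, contributing (x + 1)^3

So m_A(x) = (x + 1)^3 = x^3 + 3*x^2 + 3*x + 1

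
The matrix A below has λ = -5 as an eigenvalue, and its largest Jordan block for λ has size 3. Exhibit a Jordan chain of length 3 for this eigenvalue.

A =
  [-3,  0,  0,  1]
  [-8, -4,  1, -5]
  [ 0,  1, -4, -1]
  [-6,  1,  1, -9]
A Jordan chain for λ = -5 of length 3:
v_1 = (-2, 6, -2, 4)ᵀ
v_2 = (2, -8, 0, -6)ᵀ
v_3 = (1, 0, 0, 0)ᵀ

Let N = A − (-5)·I. We want v_3 with N^3 v_3 = 0 but N^2 v_3 ≠ 0; then v_{j-1} := N · v_j for j = 3, …, 2.

Pick v_3 = (1, 0, 0, 0)ᵀ.
Then v_2 = N · v_3 = (2, -8, 0, -6)ᵀ.
Then v_1 = N · v_2 = (-2, 6, -2, 4)ᵀ.

Sanity check: (A − (-5)·I) v_1 = (0, 0, 0, 0)ᵀ = 0. ✓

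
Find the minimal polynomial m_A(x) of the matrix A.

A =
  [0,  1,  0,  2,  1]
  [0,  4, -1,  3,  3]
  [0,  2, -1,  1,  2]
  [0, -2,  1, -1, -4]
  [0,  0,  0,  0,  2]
x^5 - 4*x^4 + 4*x^3

The characteristic polynomial is χ_A(x) = x^3*(x - 2)^2, so the eigenvalues are known. The minimal polynomial is
  m_A(x) = Π_λ (x − λ)^{k_λ}
where k_λ is the size of the *largest* Jordan block for λ (equivalently, the smallest k with (A − λI)^k v = 0 for every generalised eigenvector v of λ).

  λ = 0: largest Jordan block has size 3, contributing (x − 0)^3
  λ = 2: largest Jordan block has size 2, contributing (x − 2)^2

So m_A(x) = x^3*(x - 2)^2 = x^5 - 4*x^4 + 4*x^3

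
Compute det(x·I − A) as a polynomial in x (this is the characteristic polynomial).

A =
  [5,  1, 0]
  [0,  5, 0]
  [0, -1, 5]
x^3 - 15*x^2 + 75*x - 125

Expanding det(x·I − A) (e.g. by cofactor expansion or by noting that A is similar to its Jordan form J, which has the same characteristic polynomial as A) gives
  χ_A(x) = x^3 - 15*x^2 + 75*x - 125
which factors as (x - 5)^3. The eigenvalues (with algebraic multiplicities) are λ = 5 with multiplicity 3.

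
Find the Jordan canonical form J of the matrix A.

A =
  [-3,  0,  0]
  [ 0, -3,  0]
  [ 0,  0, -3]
J_1(-3) ⊕ J_1(-3) ⊕ J_1(-3)

The characteristic polynomial is
  det(x·I − A) = x^3 + 9*x^2 + 27*x + 27 = (x + 3)^3

Eigenvalues and multiplicities (the geometric multiplicity of λ is n − rank(A − λI), which equals the number of Jordan blocks for λ):
  λ = -3: algebraic multiplicity = 3, geometric multiplicity = 3

Determining the block sizes for each eigenvalue:
  λ = -3: gm = am = 3, so every block has size 1 → block sizes [1, 1, 1]

Assembling the blocks gives a Jordan form
J =
  [-3,  0,  0]
  [ 0, -3,  0]
  [ 0,  0, -3]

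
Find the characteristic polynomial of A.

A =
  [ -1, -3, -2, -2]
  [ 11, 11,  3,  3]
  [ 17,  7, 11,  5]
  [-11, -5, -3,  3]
x^4 - 24*x^3 + 216*x^2 - 864*x + 1296

Expanding det(x·I − A) (e.g. by cofactor expansion or by noting that A is similar to its Jordan form J, which has the same characteristic polynomial as A) gives
  χ_A(x) = x^4 - 24*x^3 + 216*x^2 - 864*x + 1296
which factors as (x - 6)^4. The eigenvalues (with algebraic multiplicities) are λ = 6 with multiplicity 4.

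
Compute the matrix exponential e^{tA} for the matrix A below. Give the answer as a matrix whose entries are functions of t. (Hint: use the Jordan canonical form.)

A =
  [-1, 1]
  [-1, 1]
e^{tA} =
  [1 - t, t]
  [-t, t + 1]

Strategy: write A = P · J · P⁻¹ where J is a Jordan canonical form, so e^{tA} = P · e^{tJ} · P⁻¹, and e^{tJ} can be computed block-by-block.

A has Jordan form
J =
  [0, 1]
  [0, 0]
(up to reordering of blocks).

Per-block formulas:
  For a 2×2 Jordan block J_2(0): exp(t · J_2(0)) = e^(0t)·(I + t·N), where N is the 2×2 nilpotent shift.

After assembling e^{tJ} and conjugating by P, we get:

e^{tA} =
  [1 - t, t]
  [-t, t + 1]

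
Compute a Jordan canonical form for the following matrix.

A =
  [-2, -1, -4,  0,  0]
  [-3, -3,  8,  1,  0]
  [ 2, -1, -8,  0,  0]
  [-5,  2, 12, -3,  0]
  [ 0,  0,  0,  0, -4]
J_3(-4) ⊕ J_1(-4) ⊕ J_1(-4)

The characteristic polynomial is
  det(x·I − A) = x^5 + 20*x^4 + 160*x^3 + 640*x^2 + 1280*x + 1024 = (x + 4)^5

Eigenvalues and multiplicities (the geometric multiplicity of λ is n − rank(A − λI), which equals the number of Jordan blocks for λ):
  λ = -4: algebraic multiplicity = 5, geometric multiplicity = 3

Determining the block sizes for each eigenvalue:
  λ = -4: with am = 5 and gm = 3, the partition is not yet determined (e.g. several partitions of 5 into 3 parts exist). Let N = A − (-4)·I. Computing rank(N^1) = 2, rank(N^2) = 1, rank(N^3) = 0; the number of blocks of size ≥ j is rank(N^{j−1}) − rank(N^j), giving [3, 1, 1]. So we have 1 block(s) of size 3, 2 block(s) of size 1 → block sizes [3, 1, 1]

Assembling the blocks gives a Jordan form
J =
  [-4,  1,  0,  0,  0]
  [ 0, -4,  1,  0,  0]
  [ 0,  0, -4,  0,  0]
  [ 0,  0,  0, -4,  0]
  [ 0,  0,  0,  0, -4]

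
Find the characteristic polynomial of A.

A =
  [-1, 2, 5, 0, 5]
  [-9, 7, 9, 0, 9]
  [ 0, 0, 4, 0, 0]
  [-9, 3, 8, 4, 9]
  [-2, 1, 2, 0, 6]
x^5 - 20*x^4 + 160*x^3 - 640*x^2 + 1280*x - 1024

Expanding det(x·I − A) (e.g. by cofactor expansion or by noting that A is similar to its Jordan form J, which has the same characteristic polynomial as A) gives
  χ_A(x) = x^5 - 20*x^4 + 160*x^3 - 640*x^2 + 1280*x - 1024
which factors as (x - 4)^5. The eigenvalues (with algebraic multiplicities) are λ = 4 with multiplicity 5.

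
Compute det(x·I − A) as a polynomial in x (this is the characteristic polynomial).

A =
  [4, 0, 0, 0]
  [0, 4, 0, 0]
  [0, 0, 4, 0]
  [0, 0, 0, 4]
x^4 - 16*x^3 + 96*x^2 - 256*x + 256

Expanding det(x·I − A) (e.g. by cofactor expansion or by noting that A is similar to its Jordan form J, which has the same characteristic polynomial as A) gives
  χ_A(x) = x^4 - 16*x^3 + 96*x^2 - 256*x + 256
which factors as (x - 4)^4. The eigenvalues (with algebraic multiplicities) are λ = 4 with multiplicity 4.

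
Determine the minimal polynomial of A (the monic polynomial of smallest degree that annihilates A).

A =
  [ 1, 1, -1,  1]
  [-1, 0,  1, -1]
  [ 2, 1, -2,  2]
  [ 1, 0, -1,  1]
x^3

The characteristic polynomial is χ_A(x) = x^4, so the eigenvalues are known. The minimal polynomial is
  m_A(x) = Π_λ (x − λ)^{k_λ}
where k_λ is the size of the *largest* Jordan block for λ (equivalently, the smallest k with (A − λI)^k v = 0 for every generalised eigenvector v of λ).

  λ = 0: largest Jordan block has size 3, contributing (x − 0)^3

So m_A(x) = x^3 = x^3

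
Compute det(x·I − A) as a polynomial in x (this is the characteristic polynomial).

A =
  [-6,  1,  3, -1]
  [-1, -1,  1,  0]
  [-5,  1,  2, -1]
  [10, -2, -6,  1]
x^4 + 4*x^3 + 6*x^2 + 4*x + 1

Expanding det(x·I − A) (e.g. by cofactor expansion or by noting that A is similar to its Jordan form J, which has the same characteristic polynomial as A) gives
  χ_A(x) = x^4 + 4*x^3 + 6*x^2 + 4*x + 1
which factors as (x + 1)^4. The eigenvalues (with algebraic multiplicities) are λ = -1 with multiplicity 4.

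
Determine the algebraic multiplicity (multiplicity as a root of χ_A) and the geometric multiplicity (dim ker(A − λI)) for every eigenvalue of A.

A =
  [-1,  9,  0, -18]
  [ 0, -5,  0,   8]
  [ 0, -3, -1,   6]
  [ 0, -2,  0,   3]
λ = -1: alg = 4, geom = 3

Step 1 — factor the characteristic polynomial to read off the algebraic multiplicities:
  χ_A(x) = (x + 1)^4

Step 2 — compute geometric multiplicities via the rank-nullity identity g(λ) = n − rank(A − λI):
  rank(A − (-1)·I) = 1, so dim ker(A − (-1)·I) = n − 1 = 3

Summary:
  λ = -1: algebraic multiplicity = 4, geometric multiplicity = 3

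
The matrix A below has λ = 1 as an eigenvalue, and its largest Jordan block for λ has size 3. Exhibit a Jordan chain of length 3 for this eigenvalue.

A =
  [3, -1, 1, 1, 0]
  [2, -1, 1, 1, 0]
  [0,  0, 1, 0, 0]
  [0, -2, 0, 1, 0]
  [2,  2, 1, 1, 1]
A Jordan chain for λ = 1 of length 3:
v_1 = (2, 0, 0, -4, 8)ᵀ
v_2 = (2, 2, 0, 0, 2)ᵀ
v_3 = (1, 0, 0, 0, 0)ᵀ

Let N = A − (1)·I. We want v_3 with N^3 v_3 = 0 but N^2 v_3 ≠ 0; then v_{j-1} := N · v_j for j = 3, …, 2.

Pick v_3 = (1, 0, 0, 0, 0)ᵀ.
Then v_2 = N · v_3 = (2, 2, 0, 0, 2)ᵀ.
Then v_1 = N · v_2 = (2, 0, 0, -4, 8)ᵀ.

Sanity check: (A − (1)·I) v_1 = (0, 0, 0, 0, 0)ᵀ = 0. ✓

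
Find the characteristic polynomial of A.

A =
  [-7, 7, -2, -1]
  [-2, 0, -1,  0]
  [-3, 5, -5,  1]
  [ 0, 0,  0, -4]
x^4 + 16*x^3 + 96*x^2 + 256*x + 256

Expanding det(x·I − A) (e.g. by cofactor expansion or by noting that A is similar to its Jordan form J, which has the same characteristic polynomial as A) gives
  χ_A(x) = x^4 + 16*x^3 + 96*x^2 + 256*x + 256
which factors as (x + 4)^4. The eigenvalues (with algebraic multiplicities) are λ = -4 with multiplicity 4.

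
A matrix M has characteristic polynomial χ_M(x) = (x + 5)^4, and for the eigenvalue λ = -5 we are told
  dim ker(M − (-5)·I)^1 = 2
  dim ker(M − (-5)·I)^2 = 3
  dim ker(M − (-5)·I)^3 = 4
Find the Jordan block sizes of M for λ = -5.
Block sizes for λ = -5: [3, 1]

From the dimensions of kernels of powers, the number of Jordan blocks of size at least j is d_j − d_{j−1} where d_j = dim ker(N^j) (with d_0 = 0). Computing the differences gives [2, 1, 1].
The number of blocks of size exactly k is (#blocks of size ≥ k) − (#blocks of size ≥ k + 1), so the partition is: 1 block(s) of size 1, 1 block(s) of size 3.
In nonincreasing order the block sizes are [3, 1].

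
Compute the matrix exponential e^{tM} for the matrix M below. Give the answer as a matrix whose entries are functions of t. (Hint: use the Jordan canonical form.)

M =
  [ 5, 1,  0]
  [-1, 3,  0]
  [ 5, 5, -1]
e^{tM} =
  [t*exp(4*t) + exp(4*t), t*exp(4*t), 0]
  [-t*exp(4*t), -t*exp(4*t) + exp(4*t), 0]
  [exp(4*t) - exp(-t), exp(4*t) - exp(-t), exp(-t)]

Strategy: write M = P · J · P⁻¹ where J is a Jordan canonical form, so e^{tM} = P · e^{tJ} · P⁻¹, and e^{tJ} can be computed block-by-block.

M has Jordan form
J =
  [-1, 0, 0]
  [ 0, 4, 1]
  [ 0, 0, 4]
(up to reordering of blocks).

Per-block formulas:
  For a 2×2 Jordan block J_2(4): exp(t · J_2(4)) = e^(4t)·(I + t·N), where N is the 2×2 nilpotent shift.
  For a 1×1 block at λ = -1: exp(t · [-1]) = [e^(-1t)].

After assembling e^{tJ} and conjugating by P, we get:

e^{tM} =
  [t*exp(4*t) + exp(4*t), t*exp(4*t), 0]
  [-t*exp(4*t), -t*exp(4*t) + exp(4*t), 0]
  [exp(4*t) - exp(-t), exp(4*t) - exp(-t), exp(-t)]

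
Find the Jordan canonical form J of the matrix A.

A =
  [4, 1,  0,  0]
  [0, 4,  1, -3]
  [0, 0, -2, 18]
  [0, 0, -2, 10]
J_3(4) ⊕ J_1(4)

The characteristic polynomial is
  det(x·I − A) = x^4 - 16*x^3 + 96*x^2 - 256*x + 256 = (x - 4)^4

Eigenvalues and multiplicities (the geometric multiplicity of λ is n − rank(A − λI), which equals the number of Jordan blocks for λ):
  λ = 4: algebraic multiplicity = 4, geometric multiplicity = 2

Determining the block sizes for each eigenvalue:
  λ = 4: with am = 4 and gm = 2, the partition is not yet determined (e.g. several partitions of 4 into 2 parts exist). Let N = A − (4)·I. Computing rank(N^1) = 2, rank(N^2) = 1, rank(N^3) = 0; the number of blocks of size ≥ j is rank(N^{j−1}) − rank(N^j), giving [2, 1, 1]. So we have 1 block(s) of size 3, 1 block(s) of size 1 → block sizes [3, 1]

Assembling the blocks gives a Jordan form
J =
  [4, 1, 0, 0]
  [0, 4, 1, 0]
  [0, 0, 4, 0]
  [0, 0, 0, 4]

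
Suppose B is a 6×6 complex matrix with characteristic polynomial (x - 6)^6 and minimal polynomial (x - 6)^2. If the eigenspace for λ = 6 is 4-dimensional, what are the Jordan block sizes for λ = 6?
Block sizes for λ = 6: [2, 2, 1, 1]

Step 1 — from the characteristic polynomial, algebraic multiplicity of λ = 6 is 6. From dim ker(B − (6)·I) = 4, there are exactly 4 Jordan blocks for λ = 6.
Step 2 — from the minimal polynomial, the factor (x − 6)^2 tells us the largest block for λ = 6 has size 2.
Step 3 — with total size 6, 4 blocks, and largest block 2, the block sizes (in nonincreasing order) are [2, 2, 1, 1].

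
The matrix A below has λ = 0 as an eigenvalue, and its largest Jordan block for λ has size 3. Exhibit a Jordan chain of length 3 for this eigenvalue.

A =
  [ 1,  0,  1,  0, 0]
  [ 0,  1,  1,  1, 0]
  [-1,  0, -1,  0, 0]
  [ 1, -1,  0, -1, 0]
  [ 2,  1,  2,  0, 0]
A Jordan chain for λ = 0 of length 3:
v_1 = (0, 0, 0, 0, 1)ᵀ
v_2 = (0, 1, 0, -1, 1)ᵀ
v_3 = (0, 1, 0, 0, 0)ᵀ

Let N = A − (0)·I. We want v_3 with N^3 v_3 = 0 but N^2 v_3 ≠ 0; then v_{j-1} := N · v_j for j = 3, …, 2.

Pick v_3 = (0, 1, 0, 0, 0)ᵀ.
Then v_2 = N · v_3 = (0, 1, 0, -1, 1)ᵀ.
Then v_1 = N · v_2 = (0, 0, 0, 0, 1)ᵀ.

Sanity check: (A − (0)·I) v_1 = (0, 0, 0, 0, 0)ᵀ = 0. ✓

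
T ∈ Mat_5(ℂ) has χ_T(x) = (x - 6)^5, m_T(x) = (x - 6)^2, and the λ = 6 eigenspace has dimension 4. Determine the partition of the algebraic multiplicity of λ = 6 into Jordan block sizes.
Block sizes for λ = 6: [2, 1, 1, 1]

Step 1 — from the characteristic polynomial, algebraic multiplicity of λ = 6 is 5. From dim ker(T − (6)·I) = 4, there are exactly 4 Jordan blocks for λ = 6.
Step 2 — from the minimal polynomial, the factor (x − 6)^2 tells us the largest block for λ = 6 has size 2.
Step 3 — with total size 5, 4 blocks, and largest block 2, the block sizes (in nonincreasing order) are [2, 1, 1, 1].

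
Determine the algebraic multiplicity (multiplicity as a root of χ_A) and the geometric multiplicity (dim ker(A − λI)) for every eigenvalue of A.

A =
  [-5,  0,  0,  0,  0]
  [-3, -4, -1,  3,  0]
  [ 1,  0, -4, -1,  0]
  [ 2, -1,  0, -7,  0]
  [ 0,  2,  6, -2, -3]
λ = -5: alg = 4, geom = 2; λ = -3: alg = 1, geom = 1

Step 1 — factor the characteristic polynomial to read off the algebraic multiplicities:
  χ_A(x) = (x + 3)*(x + 5)^4

Step 2 — compute geometric multiplicities via the rank-nullity identity g(λ) = n − rank(A − λI):
  rank(A − (-5)·I) = 3, so dim ker(A − (-5)·I) = n − 3 = 2
  rank(A − (-3)·I) = 4, so dim ker(A − (-3)·I) = n − 4 = 1

Summary:
  λ = -5: algebraic multiplicity = 4, geometric multiplicity = 2
  λ = -3: algebraic multiplicity = 1, geometric multiplicity = 1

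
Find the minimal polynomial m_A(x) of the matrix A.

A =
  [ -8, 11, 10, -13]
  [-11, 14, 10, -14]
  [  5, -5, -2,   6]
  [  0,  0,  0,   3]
x^4 - 7*x^3 + 9*x^2 + 27*x - 54

The characteristic polynomial is χ_A(x) = (x - 3)^3*(x + 2), so the eigenvalues are known. The minimal polynomial is
  m_A(x) = Π_λ (x − λ)^{k_λ}
where k_λ is the size of the *largest* Jordan block for λ (equivalently, the smallest k with (A − λI)^k v = 0 for every generalised eigenvector v of λ).

  λ = -2: largest Jordan block has size 1, contributing (x + 2)
  λ = 3: largest Jordan block has size 3, contributing (x − 3)^3

So m_A(x) = (x - 3)^3*(x + 2) = x^4 - 7*x^3 + 9*x^2 + 27*x - 54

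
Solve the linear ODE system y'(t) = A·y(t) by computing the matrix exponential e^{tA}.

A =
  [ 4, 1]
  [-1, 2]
e^{tA} =
  [t*exp(3*t) + exp(3*t), t*exp(3*t)]
  [-t*exp(3*t), -t*exp(3*t) + exp(3*t)]

Strategy: write A = P · J · P⁻¹ where J is a Jordan canonical form, so e^{tA} = P · e^{tJ} · P⁻¹, and e^{tJ} can be computed block-by-block.

A has Jordan form
J =
  [3, 1]
  [0, 3]
(up to reordering of blocks).

Per-block formulas:
  For a 2×2 Jordan block J_2(3): exp(t · J_2(3)) = e^(3t)·(I + t·N), where N is the 2×2 nilpotent shift.

After assembling e^{tJ} and conjugating by P, we get:

e^{tA} =
  [t*exp(3*t) + exp(3*t), t*exp(3*t)]
  [-t*exp(3*t), -t*exp(3*t) + exp(3*t)]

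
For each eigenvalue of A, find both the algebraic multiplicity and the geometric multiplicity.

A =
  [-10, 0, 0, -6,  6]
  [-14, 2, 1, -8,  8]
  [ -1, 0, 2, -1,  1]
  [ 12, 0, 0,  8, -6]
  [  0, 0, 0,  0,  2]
λ = -4: alg = 1, geom = 1; λ = 2: alg = 4, geom = 2

Step 1 — factor the characteristic polynomial to read off the algebraic multiplicities:
  χ_A(x) = (x - 2)^4*(x + 4)

Step 2 — compute geometric multiplicities via the rank-nullity identity g(λ) = n − rank(A − λI):
  rank(A − (-4)·I) = 4, so dim ker(A − (-4)·I) = n − 4 = 1
  rank(A − (2)·I) = 3, so dim ker(A − (2)·I) = n − 3 = 2

Summary:
  λ = -4: algebraic multiplicity = 1, geometric multiplicity = 1
  λ = 2: algebraic multiplicity = 4, geometric multiplicity = 2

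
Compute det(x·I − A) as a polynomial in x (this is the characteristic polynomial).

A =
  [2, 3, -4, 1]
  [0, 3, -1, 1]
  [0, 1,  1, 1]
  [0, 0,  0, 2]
x^4 - 8*x^3 + 24*x^2 - 32*x + 16

Expanding det(x·I − A) (e.g. by cofactor expansion or by noting that A is similar to its Jordan form J, which has the same characteristic polynomial as A) gives
  χ_A(x) = x^4 - 8*x^3 + 24*x^2 - 32*x + 16
which factors as (x - 2)^4. The eigenvalues (with algebraic multiplicities) are λ = 2 with multiplicity 4.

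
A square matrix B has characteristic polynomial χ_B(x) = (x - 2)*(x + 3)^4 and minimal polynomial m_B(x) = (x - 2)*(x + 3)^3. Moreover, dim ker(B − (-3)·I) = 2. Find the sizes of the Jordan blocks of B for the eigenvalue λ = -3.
Block sizes for λ = -3: [3, 1]

Step 1 — from the characteristic polynomial, algebraic multiplicity of λ = -3 is 4. From dim ker(B − (-3)·I) = 2, there are exactly 2 Jordan blocks for λ = -3.
Step 2 — from the minimal polynomial, the factor (x + 3)^3 tells us the largest block for λ = -3 has size 3.
Step 3 — with total size 4, 2 blocks, and largest block 3, the block sizes (in nonincreasing order) are [3, 1].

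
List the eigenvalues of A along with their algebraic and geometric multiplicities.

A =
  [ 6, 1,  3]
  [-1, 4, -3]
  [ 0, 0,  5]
λ = 5: alg = 3, geom = 2

Step 1 — factor the characteristic polynomial to read off the algebraic multiplicities:
  χ_A(x) = (x - 5)^3

Step 2 — compute geometric multiplicities via the rank-nullity identity g(λ) = n − rank(A − λI):
  rank(A − (5)·I) = 1, so dim ker(A − (5)·I) = n − 1 = 2

Summary:
  λ = 5: algebraic multiplicity = 3, geometric multiplicity = 2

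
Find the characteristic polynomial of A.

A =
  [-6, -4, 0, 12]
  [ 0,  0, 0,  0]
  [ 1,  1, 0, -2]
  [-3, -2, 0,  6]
x^4

Expanding det(x·I − A) (e.g. by cofactor expansion or by noting that A is similar to its Jordan form J, which has the same characteristic polynomial as A) gives
  χ_A(x) = x^4
which factors as x^4. The eigenvalues (with algebraic multiplicities) are λ = 0 with multiplicity 4.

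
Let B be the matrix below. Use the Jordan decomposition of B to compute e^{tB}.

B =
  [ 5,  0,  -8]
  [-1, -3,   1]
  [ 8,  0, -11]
e^{tB} =
  [8*t*exp(-3*t) + exp(-3*t), 0, -8*t*exp(-3*t)]
  [-t*exp(-3*t), exp(-3*t), t*exp(-3*t)]
  [8*t*exp(-3*t), 0, -8*t*exp(-3*t) + exp(-3*t)]

Strategy: write B = P · J · P⁻¹ where J is a Jordan canonical form, so e^{tB} = P · e^{tJ} · P⁻¹, and e^{tJ} can be computed block-by-block.

B has Jordan form
J =
  [-3,  1,  0]
  [ 0, -3,  0]
  [ 0,  0, -3]
(up to reordering of blocks).

Per-block formulas:
  For a 2×2 Jordan block J_2(-3): exp(t · J_2(-3)) = e^(-3t)·(I + t·N), where N is the 2×2 nilpotent shift.
  For a 1×1 block at λ = -3: exp(t · [-3]) = [e^(-3t)].

After assembling e^{tJ} and conjugating by P, we get:

e^{tB} =
  [8*t*exp(-3*t) + exp(-3*t), 0, -8*t*exp(-3*t)]
  [-t*exp(-3*t), exp(-3*t), t*exp(-3*t)]
  [8*t*exp(-3*t), 0, -8*t*exp(-3*t) + exp(-3*t)]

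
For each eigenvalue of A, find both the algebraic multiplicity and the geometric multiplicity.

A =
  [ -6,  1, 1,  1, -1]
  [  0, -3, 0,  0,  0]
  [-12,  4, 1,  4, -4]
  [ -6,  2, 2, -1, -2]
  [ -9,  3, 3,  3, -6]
λ = -3: alg = 5, geom = 4

Step 1 — factor the characteristic polynomial to read off the algebraic multiplicities:
  χ_A(x) = (x + 3)^5

Step 2 — compute geometric multiplicities via the rank-nullity identity g(λ) = n − rank(A − λI):
  rank(A − (-3)·I) = 1, so dim ker(A − (-3)·I) = n − 1 = 4

Summary:
  λ = -3: algebraic multiplicity = 5, geometric multiplicity = 4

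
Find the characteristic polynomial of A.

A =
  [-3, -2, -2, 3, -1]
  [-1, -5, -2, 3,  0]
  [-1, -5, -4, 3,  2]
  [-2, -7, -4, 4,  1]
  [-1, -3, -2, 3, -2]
x^5 + 10*x^4 + 40*x^3 + 80*x^2 + 80*x + 32

Expanding det(x·I − A) (e.g. by cofactor expansion or by noting that A is similar to its Jordan form J, which has the same characteristic polynomial as A) gives
  χ_A(x) = x^5 + 10*x^4 + 40*x^3 + 80*x^2 + 80*x + 32
which factors as (x + 2)^5. The eigenvalues (with algebraic multiplicities) are λ = -2 with multiplicity 5.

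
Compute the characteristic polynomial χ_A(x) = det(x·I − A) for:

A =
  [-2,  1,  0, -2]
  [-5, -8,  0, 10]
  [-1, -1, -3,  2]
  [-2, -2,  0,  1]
x^4 + 12*x^3 + 54*x^2 + 108*x + 81

Expanding det(x·I − A) (e.g. by cofactor expansion or by noting that A is similar to its Jordan form J, which has the same characteristic polynomial as A) gives
  χ_A(x) = x^4 + 12*x^3 + 54*x^2 + 108*x + 81
which factors as (x + 3)^4. The eigenvalues (with algebraic multiplicities) are λ = -3 with multiplicity 4.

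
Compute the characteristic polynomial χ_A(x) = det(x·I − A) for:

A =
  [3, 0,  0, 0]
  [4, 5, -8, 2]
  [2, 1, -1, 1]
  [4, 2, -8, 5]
x^4 - 12*x^3 + 54*x^2 - 108*x + 81

Expanding det(x·I − A) (e.g. by cofactor expansion or by noting that A is similar to its Jordan form J, which has the same characteristic polynomial as A) gives
  χ_A(x) = x^4 - 12*x^3 + 54*x^2 - 108*x + 81
which factors as (x - 3)^4. The eigenvalues (with algebraic multiplicities) are λ = 3 with multiplicity 4.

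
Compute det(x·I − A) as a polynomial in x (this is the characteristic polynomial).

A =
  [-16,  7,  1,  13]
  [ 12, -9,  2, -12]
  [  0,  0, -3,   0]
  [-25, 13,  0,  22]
x^4 + 6*x^3 - 54*x - 81

Expanding det(x·I − A) (e.g. by cofactor expansion or by noting that A is similar to its Jordan form J, which has the same characteristic polynomial as A) gives
  χ_A(x) = x^4 + 6*x^3 - 54*x - 81
which factors as (x - 3)*(x + 3)^3. The eigenvalues (with algebraic multiplicities) are λ = -3 with multiplicity 3, λ = 3 with multiplicity 1.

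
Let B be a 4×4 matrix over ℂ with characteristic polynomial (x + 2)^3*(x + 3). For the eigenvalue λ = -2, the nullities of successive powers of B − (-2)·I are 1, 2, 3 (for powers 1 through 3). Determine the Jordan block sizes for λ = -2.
Block sizes for λ = -2: [3]

From the dimensions of kernels of powers, the number of Jordan blocks of size at least j is d_j − d_{j−1} where d_j = dim ker(N^j) (with d_0 = 0). Computing the differences gives [1, 1, 1].
The number of blocks of size exactly k is (#blocks of size ≥ k) − (#blocks of size ≥ k + 1), so the partition is: 1 block(s) of size 3.
In nonincreasing order the block sizes are [3].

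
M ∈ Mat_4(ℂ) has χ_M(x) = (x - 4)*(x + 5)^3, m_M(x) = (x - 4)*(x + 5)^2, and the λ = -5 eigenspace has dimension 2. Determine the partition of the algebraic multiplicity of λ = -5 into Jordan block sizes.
Block sizes for λ = -5: [2, 1]

Step 1 — from the characteristic polynomial, algebraic multiplicity of λ = -5 is 3. From dim ker(M − (-5)·I) = 2, there are exactly 2 Jordan blocks for λ = -5.
Step 2 — from the minimal polynomial, the factor (x + 5)^2 tells us the largest block for λ = -5 has size 2.
Step 3 — with total size 3, 2 blocks, and largest block 2, the block sizes (in nonincreasing order) are [2, 1].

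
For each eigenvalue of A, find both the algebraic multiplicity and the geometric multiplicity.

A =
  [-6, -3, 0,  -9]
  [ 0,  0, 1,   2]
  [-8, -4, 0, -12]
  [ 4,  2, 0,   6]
λ = 0: alg = 4, geom = 2

Step 1 — factor the characteristic polynomial to read off the algebraic multiplicities:
  χ_A(x) = x^4

Step 2 — compute geometric multiplicities via the rank-nullity identity g(λ) = n − rank(A − λI):
  rank(A − (0)·I) = 2, so dim ker(A − (0)·I) = n − 2 = 2

Summary:
  λ = 0: algebraic multiplicity = 4, geometric multiplicity = 2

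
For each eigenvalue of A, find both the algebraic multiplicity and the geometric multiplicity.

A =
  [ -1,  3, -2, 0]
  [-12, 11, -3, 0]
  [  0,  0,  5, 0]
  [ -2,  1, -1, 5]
λ = 5: alg = 4, geom = 2

Step 1 — factor the characteristic polynomial to read off the algebraic multiplicities:
  χ_A(x) = (x - 5)^4

Step 2 — compute geometric multiplicities via the rank-nullity identity g(λ) = n − rank(A − λI):
  rank(A − (5)·I) = 2, so dim ker(A − (5)·I) = n − 2 = 2

Summary:
  λ = 5: algebraic multiplicity = 4, geometric multiplicity = 2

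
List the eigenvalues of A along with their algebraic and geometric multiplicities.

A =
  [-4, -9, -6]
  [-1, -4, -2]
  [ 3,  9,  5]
λ = -1: alg = 3, geom = 2

Step 1 — factor the characteristic polynomial to read off the algebraic multiplicities:
  χ_A(x) = (x + 1)^3

Step 2 — compute geometric multiplicities via the rank-nullity identity g(λ) = n − rank(A − λI):
  rank(A − (-1)·I) = 1, so dim ker(A − (-1)·I) = n − 1 = 2

Summary:
  λ = -1: algebraic multiplicity = 3, geometric multiplicity = 2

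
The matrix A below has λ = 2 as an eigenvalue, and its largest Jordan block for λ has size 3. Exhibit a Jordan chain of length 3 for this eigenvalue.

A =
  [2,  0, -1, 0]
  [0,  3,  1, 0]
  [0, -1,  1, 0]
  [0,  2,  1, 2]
A Jordan chain for λ = 2 of length 3:
v_1 = (1, 0, 0, 1)ᵀ
v_2 = (0, 1, -1, 2)ᵀ
v_3 = (0, 1, 0, 0)ᵀ

Let N = A − (2)·I. We want v_3 with N^3 v_3 = 0 but N^2 v_3 ≠ 0; then v_{j-1} := N · v_j for j = 3, …, 2.

Pick v_3 = (0, 1, 0, 0)ᵀ.
Then v_2 = N · v_3 = (0, 1, -1, 2)ᵀ.
Then v_1 = N · v_2 = (1, 0, 0, 1)ᵀ.

Sanity check: (A − (2)·I) v_1 = (0, 0, 0, 0)ᵀ = 0. ✓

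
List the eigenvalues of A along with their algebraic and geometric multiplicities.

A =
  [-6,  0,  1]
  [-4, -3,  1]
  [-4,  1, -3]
λ = -4: alg = 3, geom = 1

Step 1 — factor the characteristic polynomial to read off the algebraic multiplicities:
  χ_A(x) = (x + 4)^3

Step 2 — compute geometric multiplicities via the rank-nullity identity g(λ) = n − rank(A − λI):
  rank(A − (-4)·I) = 2, so dim ker(A − (-4)·I) = n − 2 = 1

Summary:
  λ = -4: algebraic multiplicity = 3, geometric multiplicity = 1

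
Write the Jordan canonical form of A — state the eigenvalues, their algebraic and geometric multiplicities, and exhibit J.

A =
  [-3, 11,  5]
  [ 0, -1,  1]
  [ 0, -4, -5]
J_3(-3)

The characteristic polynomial is
  det(x·I − A) = x^3 + 9*x^2 + 27*x + 27 = (x + 3)^3

Eigenvalues and multiplicities (the geometric multiplicity of λ is n − rank(A − λI), which equals the number of Jordan blocks for λ):
  λ = -3: algebraic multiplicity = 3, geometric multiplicity = 1

Determining the block sizes for each eigenvalue:
  λ = -3: one block (gm = 1), so the single block has size am = 3 → block sizes [3]

Assembling the blocks gives a Jordan form
J =
  [-3,  1,  0]
  [ 0, -3,  1]
  [ 0,  0, -3]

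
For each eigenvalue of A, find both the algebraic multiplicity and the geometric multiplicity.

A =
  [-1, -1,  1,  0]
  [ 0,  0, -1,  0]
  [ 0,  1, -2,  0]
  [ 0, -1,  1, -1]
λ = -1: alg = 4, geom = 3

Step 1 — factor the characteristic polynomial to read off the algebraic multiplicities:
  χ_A(x) = (x + 1)^4

Step 2 — compute geometric multiplicities via the rank-nullity identity g(λ) = n − rank(A − λI):
  rank(A − (-1)·I) = 1, so dim ker(A − (-1)·I) = n − 1 = 3

Summary:
  λ = -1: algebraic multiplicity = 4, geometric multiplicity = 3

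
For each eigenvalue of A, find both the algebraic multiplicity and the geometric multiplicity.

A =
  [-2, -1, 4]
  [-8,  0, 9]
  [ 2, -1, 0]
λ = -4: alg = 1, geom = 1; λ = 1: alg = 2, geom = 1

Step 1 — factor the characteristic polynomial to read off the algebraic multiplicities:
  χ_A(x) = (x - 1)^2*(x + 4)

Step 2 — compute geometric multiplicities via the rank-nullity identity g(λ) = n − rank(A − λI):
  rank(A − (-4)·I) = 2, so dim ker(A − (-4)·I) = n − 2 = 1
  rank(A − (1)·I) = 2, so dim ker(A − (1)·I) = n − 2 = 1

Summary:
  λ = -4: algebraic multiplicity = 1, geometric multiplicity = 1
  λ = 1: algebraic multiplicity = 2, geometric multiplicity = 1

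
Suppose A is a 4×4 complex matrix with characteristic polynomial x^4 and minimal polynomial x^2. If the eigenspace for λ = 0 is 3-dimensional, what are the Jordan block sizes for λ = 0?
Block sizes for λ = 0: [2, 1, 1]

Step 1 — from the characteristic polynomial, algebraic multiplicity of λ = 0 is 4. From dim ker(A − (0)·I) = 3, there are exactly 3 Jordan blocks for λ = 0.
Step 2 — from the minimal polynomial, the factor (x − 0)^2 tells us the largest block for λ = 0 has size 2.
Step 3 — with total size 4, 3 blocks, and largest block 2, the block sizes (in nonincreasing order) are [2, 1, 1].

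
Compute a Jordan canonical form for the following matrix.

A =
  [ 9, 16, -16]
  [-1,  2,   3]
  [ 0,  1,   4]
J_3(5)

The characteristic polynomial is
  det(x·I − A) = x^3 - 15*x^2 + 75*x - 125 = (x - 5)^3

Eigenvalues and multiplicities (the geometric multiplicity of λ is n − rank(A − λI), which equals the number of Jordan blocks for λ):
  λ = 5: algebraic multiplicity = 3, geometric multiplicity = 1

Determining the block sizes for each eigenvalue:
  λ = 5: one block (gm = 1), so the single block has size am = 3 → block sizes [3]

Assembling the blocks gives a Jordan form
J =
  [5, 1, 0]
  [0, 5, 1]
  [0, 0, 5]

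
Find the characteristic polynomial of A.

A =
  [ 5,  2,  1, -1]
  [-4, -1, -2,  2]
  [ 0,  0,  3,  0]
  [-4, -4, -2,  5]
x^4 - 12*x^3 + 54*x^2 - 108*x + 81

Expanding det(x·I − A) (e.g. by cofactor expansion or by noting that A is similar to its Jordan form J, which has the same characteristic polynomial as A) gives
  χ_A(x) = x^4 - 12*x^3 + 54*x^2 - 108*x + 81
which factors as (x - 3)^4. The eigenvalues (with algebraic multiplicities) are λ = 3 with multiplicity 4.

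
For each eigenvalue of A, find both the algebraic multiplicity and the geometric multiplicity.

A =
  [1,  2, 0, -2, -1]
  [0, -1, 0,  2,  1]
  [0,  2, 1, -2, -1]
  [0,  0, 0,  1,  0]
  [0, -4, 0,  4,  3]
λ = 1: alg = 5, geom = 4

Step 1 — factor the characteristic polynomial to read off the algebraic multiplicities:
  χ_A(x) = (x - 1)^5

Step 2 — compute geometric multiplicities via the rank-nullity identity g(λ) = n − rank(A − λI):
  rank(A − (1)·I) = 1, so dim ker(A − (1)·I) = n − 1 = 4

Summary:
  λ = 1: algebraic multiplicity = 5, geometric multiplicity = 4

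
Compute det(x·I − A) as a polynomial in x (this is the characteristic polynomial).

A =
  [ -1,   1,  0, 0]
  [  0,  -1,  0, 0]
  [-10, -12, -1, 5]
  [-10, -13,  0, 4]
x^4 - x^3 - 9*x^2 - 11*x - 4

Expanding det(x·I − A) (e.g. by cofactor expansion or by noting that A is similar to its Jordan form J, which has the same characteristic polynomial as A) gives
  χ_A(x) = x^4 - x^3 - 9*x^2 - 11*x - 4
which factors as (x - 4)*(x + 1)^3. The eigenvalues (with algebraic multiplicities) are λ = -1 with multiplicity 3, λ = 4 with multiplicity 1.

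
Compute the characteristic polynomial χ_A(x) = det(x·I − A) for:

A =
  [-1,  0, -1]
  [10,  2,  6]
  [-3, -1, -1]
x^3

Expanding det(x·I − A) (e.g. by cofactor expansion or by noting that A is similar to its Jordan form J, which has the same characteristic polynomial as A) gives
  χ_A(x) = x^3
which factors as x^3. The eigenvalues (with algebraic multiplicities) are λ = 0 with multiplicity 3.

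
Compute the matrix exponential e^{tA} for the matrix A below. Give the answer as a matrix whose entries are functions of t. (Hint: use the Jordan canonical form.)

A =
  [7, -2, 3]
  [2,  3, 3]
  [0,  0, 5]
e^{tA} =
  [2*t*exp(5*t) + exp(5*t), -2*t*exp(5*t), 3*t*exp(5*t)]
  [2*t*exp(5*t), -2*t*exp(5*t) + exp(5*t), 3*t*exp(5*t)]
  [0, 0, exp(5*t)]

Strategy: write A = P · J · P⁻¹ where J is a Jordan canonical form, so e^{tA} = P · e^{tJ} · P⁻¹, and e^{tJ} can be computed block-by-block.

A has Jordan form
J =
  [5, 1, 0]
  [0, 5, 0]
  [0, 0, 5]
(up to reordering of blocks).

Per-block formulas:
  For a 1×1 block at λ = 5: exp(t · [5]) = [e^(5t)].
  For a 2×2 Jordan block J_2(5): exp(t · J_2(5)) = e^(5t)·(I + t·N), where N is the 2×2 nilpotent shift.

After assembling e^{tJ} and conjugating by P, we get:

e^{tA} =
  [2*t*exp(5*t) + exp(5*t), -2*t*exp(5*t), 3*t*exp(5*t)]
  [2*t*exp(5*t), -2*t*exp(5*t) + exp(5*t), 3*t*exp(5*t)]
  [0, 0, exp(5*t)]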